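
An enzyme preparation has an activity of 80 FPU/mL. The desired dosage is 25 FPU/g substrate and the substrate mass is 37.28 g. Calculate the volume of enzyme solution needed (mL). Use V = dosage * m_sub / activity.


V = dosage * m_sub / activity
V = 25 * 37.28 / 80
V = 11.6500 mL

11.6500 mL


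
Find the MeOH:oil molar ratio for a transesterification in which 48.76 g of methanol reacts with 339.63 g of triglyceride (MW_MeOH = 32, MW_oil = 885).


Molar ratio = n_MeOH / n_oil = (MeOH/32) / (oil/885) = (MeOH * 885) / (32 * oil)
= (48.76 * 885) / (32 * 339.63)
= 3.9706

3.9706


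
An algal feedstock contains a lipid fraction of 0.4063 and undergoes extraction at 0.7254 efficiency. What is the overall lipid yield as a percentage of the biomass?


Y = lipid_content * extraction_eff * 100
= 0.4063 * 0.7254 * 100
= 29.4730%

29.4730%


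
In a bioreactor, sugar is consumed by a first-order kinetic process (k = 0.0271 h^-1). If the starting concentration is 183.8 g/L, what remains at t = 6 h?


S = S0 * exp(-k * t)
S = 183.8 * exp(-0.0271 * 6)
S = 156.2173 g/L

156.2173 g/L


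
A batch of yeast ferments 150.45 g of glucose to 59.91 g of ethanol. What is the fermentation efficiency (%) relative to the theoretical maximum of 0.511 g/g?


Fermentation efficiency = (actual / (0.511 * glucose)) * 100
= (59.91 / (0.511 * 150.45)) * 100
= 77.9267%

77.9267%


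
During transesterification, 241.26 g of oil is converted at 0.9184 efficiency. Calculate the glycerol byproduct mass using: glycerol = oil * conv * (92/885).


glycerol = oil * conv * (92/885)
= 241.26 * 0.9184 * 92 / 885
= 23.0336 g

23.0336 g


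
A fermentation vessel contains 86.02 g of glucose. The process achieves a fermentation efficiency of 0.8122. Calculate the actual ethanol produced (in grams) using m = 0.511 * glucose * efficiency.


Actual ethanol: m = 0.511 * 86.02 * 0.8122
m = 35.7012 g

35.7012 g


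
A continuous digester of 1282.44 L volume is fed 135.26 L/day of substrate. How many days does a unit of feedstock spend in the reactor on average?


HRT = V / Q
= 1282.44 / 135.26
= 9.4813 days

9.4813 days


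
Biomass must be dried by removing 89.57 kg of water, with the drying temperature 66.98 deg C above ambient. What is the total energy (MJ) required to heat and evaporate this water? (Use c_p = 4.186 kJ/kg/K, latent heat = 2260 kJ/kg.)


E = m_water * (4.186 * dT + 2260) / 1000
= 89.57 * (4.186 * 66.98 + 2260) / 1000
= 227.5417 MJ

227.5417 MJ


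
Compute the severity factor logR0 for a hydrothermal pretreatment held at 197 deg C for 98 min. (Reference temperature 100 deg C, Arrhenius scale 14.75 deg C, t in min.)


logR0 = log10(t * exp((T - 100) / 14.75))
= log10(98 * exp((197 - 100) / 14.75))
= 4.8473

4.8473


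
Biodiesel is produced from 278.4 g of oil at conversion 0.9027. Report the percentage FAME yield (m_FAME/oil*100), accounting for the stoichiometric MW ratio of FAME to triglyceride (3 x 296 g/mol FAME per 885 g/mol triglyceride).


m_FAME = oil * conv * (3 * 296 / 885) = oil * conv * (888/885)
= 278.4 * 0.9027 * 888 / 885
= 252.1636 g
Y = m_FAME / oil * 100 = conv * (888/885) * 100
= 0.9027 * 888 / 885 * 100
= 90.58%

90.58%


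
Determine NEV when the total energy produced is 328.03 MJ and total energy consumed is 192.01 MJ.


NEV = E_out - E_in
= 328.03 - 192.01
= 136.0200 MJ

136.0200 MJ


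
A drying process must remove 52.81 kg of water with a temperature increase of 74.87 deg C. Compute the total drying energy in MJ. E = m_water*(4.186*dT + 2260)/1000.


E = m_water * (4.186 * dT + 2260) / 1000
= 52.81 * (4.186 * 74.87 + 2260) / 1000
= 135.9016 MJ

135.9016 MJ


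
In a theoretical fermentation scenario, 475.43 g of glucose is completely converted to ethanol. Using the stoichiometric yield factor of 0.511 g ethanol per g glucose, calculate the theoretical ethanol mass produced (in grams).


Theoretical ethanol yield: m_EtOH = 0.511 * m_glucose
m_EtOH = 0.511 * 475.43 = 242.9447 g

242.9447 g


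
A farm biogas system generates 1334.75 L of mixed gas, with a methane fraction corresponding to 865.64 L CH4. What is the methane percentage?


CH4% = V_CH4 / V_total * 100
= 865.64 / 1334.75 * 100
= 64.8541%

64.8541%


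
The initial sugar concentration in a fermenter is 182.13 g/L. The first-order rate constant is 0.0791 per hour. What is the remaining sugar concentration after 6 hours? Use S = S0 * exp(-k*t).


S = S0 * exp(-k * t)
S = 182.13 * exp(-0.0791 * 6)
S = 113.3092 g/L

113.3092 g/L


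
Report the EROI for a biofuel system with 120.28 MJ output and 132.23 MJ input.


EROI = E_out / E_in
= 120.28 / 132.23
= 0.9096

0.9096


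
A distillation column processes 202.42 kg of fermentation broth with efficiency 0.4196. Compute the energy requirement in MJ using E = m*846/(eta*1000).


E = m * 846 / (eta * 1000)
= 202.42 * 846 / (0.4196 * 1000)
= 408.1204 MJ

408.1204 MJ


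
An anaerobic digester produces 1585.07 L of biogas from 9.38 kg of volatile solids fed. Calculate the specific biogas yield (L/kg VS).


Y = V / VS
= 1585.07 / 9.38
= 168.9840 L/kg VS

168.9840 L/kg VS


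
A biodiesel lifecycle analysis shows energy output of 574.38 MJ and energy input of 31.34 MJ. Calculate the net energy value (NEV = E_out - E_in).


NEV = E_out - E_in
= 574.38 - 31.34
= 543.0400 MJ

543.0400 MJ


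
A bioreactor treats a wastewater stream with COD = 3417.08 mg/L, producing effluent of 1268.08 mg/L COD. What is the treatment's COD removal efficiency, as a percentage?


eta = (COD_in - COD_out) / COD_in * 100
= (3417.08 - 1268.08) / 3417.08 * 100
= 62.8900%

62.8900%


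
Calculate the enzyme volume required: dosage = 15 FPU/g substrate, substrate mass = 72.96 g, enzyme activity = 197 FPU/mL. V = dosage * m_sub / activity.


V = dosage * m_sub / activity
V = 15 * 72.96 / 197
V = 5.5553 mL

5.5553 mL


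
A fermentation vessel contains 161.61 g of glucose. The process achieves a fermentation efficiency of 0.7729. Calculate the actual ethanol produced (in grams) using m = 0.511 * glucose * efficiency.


Actual ethanol: m = 0.511 * 161.61 * 0.7729
m = 63.8282 g

63.8282 g


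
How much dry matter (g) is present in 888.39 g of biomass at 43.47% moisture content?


Wd = Ww * (1 - MC/100)
= 888.39 * (1 - 43.47/100)
= 502.2069 g

502.2069 g


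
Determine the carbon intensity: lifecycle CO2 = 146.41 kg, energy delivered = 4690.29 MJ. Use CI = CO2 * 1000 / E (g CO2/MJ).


CI = CO2 * 1000 / E
= 146.41 * 1000 / 4690.29
= 31.2156 g CO2/MJ

31.2156 g CO2/MJ


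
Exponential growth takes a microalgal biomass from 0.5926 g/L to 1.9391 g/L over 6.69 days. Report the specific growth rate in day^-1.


mu = ln(X2/X1) / dt
= ln(1.9391/0.5926) / 6.69
= 0.1772 per day

0.1772 per day


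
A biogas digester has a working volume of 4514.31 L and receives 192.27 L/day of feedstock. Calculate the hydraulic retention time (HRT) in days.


HRT = V / Q
= 4514.31 / 192.27
= 23.4790 days

23.4790 days


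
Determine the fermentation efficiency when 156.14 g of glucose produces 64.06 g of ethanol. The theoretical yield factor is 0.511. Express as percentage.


Fermentation efficiency = (actual / (0.511 * glucose)) * 100
= (64.06 / (0.511 * 156.14)) * 100
= 80.2882%

80.2882%


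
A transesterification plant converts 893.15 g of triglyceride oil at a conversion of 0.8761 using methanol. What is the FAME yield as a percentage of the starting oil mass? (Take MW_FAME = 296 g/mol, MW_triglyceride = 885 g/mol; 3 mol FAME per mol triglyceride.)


m_FAME = oil * conv * (3 * 296 / 885) = oil * conv * (888/885)
= 893.15 * 0.8761 * 888 / 885
= 785.1412 g
Y = m_FAME / oil * 100 = conv * (888/885) * 100
= 0.8761 * 888 / 885 * 100
= 87.91%

87.91%


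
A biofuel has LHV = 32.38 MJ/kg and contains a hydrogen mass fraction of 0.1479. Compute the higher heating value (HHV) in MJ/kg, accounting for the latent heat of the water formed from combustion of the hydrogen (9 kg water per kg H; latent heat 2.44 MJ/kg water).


HHV = LHV + H_frac * 9 * 2.44
= 32.38 + 0.1479 * 9 * 2.44
= 35.6279 MJ/kg

35.6279 MJ/kg


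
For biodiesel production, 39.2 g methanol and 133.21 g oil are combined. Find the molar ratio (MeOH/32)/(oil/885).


Molar ratio = n_MeOH / n_oil = (MeOH/32) / (oil/885) = (MeOH * 885) / (32 * oil)
= (39.2 * 885) / (32 * 133.21)
= 8.1385

8.1385


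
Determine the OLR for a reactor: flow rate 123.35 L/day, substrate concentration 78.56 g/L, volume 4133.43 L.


OLR = Q * S / V
= 123.35 * 78.56 / 4133.43
= 2.3444 g/L/day

2.3444 g/L/day


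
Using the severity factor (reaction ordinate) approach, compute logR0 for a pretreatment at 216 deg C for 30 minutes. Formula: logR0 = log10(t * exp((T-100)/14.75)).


logR0 = log10(t * exp((T - 100) / 14.75))
= log10(30 * exp((216 - 100) / 14.75))
= 4.8926

4.8926


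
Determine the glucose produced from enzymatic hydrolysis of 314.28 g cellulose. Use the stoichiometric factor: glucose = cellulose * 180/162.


glucose = cellulose * 180/162
= 314.28 * 180/162
= 349.2000 g

349.2000 g


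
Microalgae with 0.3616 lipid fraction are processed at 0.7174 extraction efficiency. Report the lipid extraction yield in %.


Y = lipid_content * extraction_eff * 100
= 0.3616 * 0.7174 * 100
= 25.9412%

25.9412%


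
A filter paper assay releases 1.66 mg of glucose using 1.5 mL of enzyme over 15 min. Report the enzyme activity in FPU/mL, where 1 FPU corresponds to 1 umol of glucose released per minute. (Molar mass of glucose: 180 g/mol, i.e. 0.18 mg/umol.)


Activity = glucose_mg / (0.18 mg/umol * V_mL * t_min)
= 1.66 / (0.18 * 1.5 * 15)
= 0.4099 FPU/mL

0.4099 FPU/mL


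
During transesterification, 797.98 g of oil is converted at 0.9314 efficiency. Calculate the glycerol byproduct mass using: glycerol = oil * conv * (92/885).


glycerol = oil * conv * (92/885)
= 797.98 * 0.9314 * 92 / 885
= 77.2632 g

77.2632 g


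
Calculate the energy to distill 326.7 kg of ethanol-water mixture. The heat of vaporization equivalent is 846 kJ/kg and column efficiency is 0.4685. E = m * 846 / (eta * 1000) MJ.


E = m * 846 / (eta * 1000)
= 326.7 * 846 / (0.4685 * 1000)
= 589.9428 MJ

589.9428 MJ


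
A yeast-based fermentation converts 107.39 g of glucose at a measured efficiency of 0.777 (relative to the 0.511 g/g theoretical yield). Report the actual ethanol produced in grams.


Actual ethanol: m = 0.511 * 107.39 * 0.777
m = 42.6389 g

42.6389 g


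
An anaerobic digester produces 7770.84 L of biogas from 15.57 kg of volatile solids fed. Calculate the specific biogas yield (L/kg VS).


Y = V / VS
= 7770.84 / 15.57
= 499.0906 L/kg VS

499.0906 L/kg VS


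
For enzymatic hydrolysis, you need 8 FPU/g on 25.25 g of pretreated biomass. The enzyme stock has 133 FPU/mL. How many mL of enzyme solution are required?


V = dosage * m_sub / activity
V = 8 * 25.25 / 133
V = 1.5188 mL

1.5188 mL


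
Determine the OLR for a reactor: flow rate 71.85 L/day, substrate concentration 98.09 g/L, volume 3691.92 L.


OLR = Q * S / V
= 71.85 * 98.09 / 3691.92
= 1.9090 g/L/day

1.9090 g/L/day


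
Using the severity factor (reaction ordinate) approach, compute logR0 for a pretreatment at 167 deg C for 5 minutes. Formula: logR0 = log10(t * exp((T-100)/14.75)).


logR0 = log10(t * exp((T - 100) / 14.75))
= log10(5 * exp((167 - 100) / 14.75))
= 2.6717

2.6717


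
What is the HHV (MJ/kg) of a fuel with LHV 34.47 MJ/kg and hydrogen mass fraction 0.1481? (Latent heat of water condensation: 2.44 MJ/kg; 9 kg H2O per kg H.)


HHV = LHV + H_frac * 9 * 2.44
= 34.47 + 0.1481 * 9 * 2.44
= 37.7223 MJ/kg

37.7223 MJ/kg


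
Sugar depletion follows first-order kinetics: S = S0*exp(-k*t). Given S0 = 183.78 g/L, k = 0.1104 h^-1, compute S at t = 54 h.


S = S0 * exp(-k * t)
S = 183.78 * exp(-0.1104 * 54)
S = 0.4734 g/L

0.4734 g/L


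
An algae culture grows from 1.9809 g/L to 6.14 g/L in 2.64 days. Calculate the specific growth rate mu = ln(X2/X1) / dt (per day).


mu = ln(X2/X1) / dt
= ln(6.14/1.9809) / 2.64
= 0.4285 per day

0.4285 per day


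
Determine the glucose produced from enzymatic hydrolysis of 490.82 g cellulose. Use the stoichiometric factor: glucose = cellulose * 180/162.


glucose = cellulose * 180/162
= 490.82 * 180/162
= 545.3556 g

545.3556 g


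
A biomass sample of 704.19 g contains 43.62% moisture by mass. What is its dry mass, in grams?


Wd = Ww * (1 - MC/100)
= 704.19 * (1 - 43.62/100)
= 397.0223 g

397.0223 g


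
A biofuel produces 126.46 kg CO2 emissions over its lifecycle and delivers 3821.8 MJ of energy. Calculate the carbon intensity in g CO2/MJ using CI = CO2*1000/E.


CI = CO2 * 1000 / E
= 126.46 * 1000 / 3821.8
= 33.0891 g CO2/MJ

33.0891 g CO2/MJ


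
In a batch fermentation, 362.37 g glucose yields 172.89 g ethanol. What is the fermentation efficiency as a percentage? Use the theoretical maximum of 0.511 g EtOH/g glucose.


Fermentation efficiency = (actual / (0.511 * glucose)) * 100
= (172.89 / (0.511 * 362.37)) * 100
= 93.3677%

93.3677%


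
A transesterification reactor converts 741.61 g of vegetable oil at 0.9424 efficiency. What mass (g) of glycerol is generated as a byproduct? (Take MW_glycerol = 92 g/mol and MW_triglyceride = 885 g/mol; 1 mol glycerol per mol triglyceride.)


glycerol = oil * conv * (92/885)
= 741.61 * 0.9424 * 92 / 885
= 72.6533 g

72.6533 g


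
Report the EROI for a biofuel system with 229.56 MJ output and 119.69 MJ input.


EROI = E_out / E_in
= 229.56 / 119.69
= 1.9180

1.9180


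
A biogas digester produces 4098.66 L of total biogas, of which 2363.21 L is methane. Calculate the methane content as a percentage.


CH4% = V_CH4 / V_total * 100
= 2363.21 / 4098.66 * 100
= 57.6581%

57.6581%


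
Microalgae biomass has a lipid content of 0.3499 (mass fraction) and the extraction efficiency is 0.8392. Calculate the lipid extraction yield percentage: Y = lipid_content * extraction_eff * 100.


Y = lipid_content * extraction_eff * 100
= 0.3499 * 0.8392 * 100
= 29.3636%

29.3636%


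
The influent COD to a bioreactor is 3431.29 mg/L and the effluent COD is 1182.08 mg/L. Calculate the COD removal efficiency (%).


eta = (COD_in - COD_out) / COD_in * 100
= (3431.29 - 1182.08) / 3431.29 * 100
= 65.5500%

65.5500%


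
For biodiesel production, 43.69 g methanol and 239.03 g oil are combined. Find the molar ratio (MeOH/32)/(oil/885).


Molar ratio = n_MeOH / n_oil = (MeOH/32) / (oil/885) = (MeOH * 885) / (32 * oil)
= (43.69 * 885) / (32 * 239.03)
= 5.0550

5.0550


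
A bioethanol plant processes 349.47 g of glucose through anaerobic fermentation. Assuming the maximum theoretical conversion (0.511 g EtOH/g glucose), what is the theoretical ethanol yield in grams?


Theoretical ethanol yield: m_EtOH = 0.511 * m_glucose
m_EtOH = 0.511 * 349.47 = 178.5792 g

178.5792 g


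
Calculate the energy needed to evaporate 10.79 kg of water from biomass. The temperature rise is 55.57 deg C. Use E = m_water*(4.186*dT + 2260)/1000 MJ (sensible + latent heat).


E = m_water * (4.186 * dT + 2260) / 1000
= 10.79 * (4.186 * 55.57 + 2260) / 1000
= 26.8953 MJ

26.8953 MJ


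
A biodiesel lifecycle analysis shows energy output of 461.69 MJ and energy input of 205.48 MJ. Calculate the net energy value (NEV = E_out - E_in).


NEV = E_out - E_in
= 461.69 - 205.48
= 256.2100 MJ

256.2100 MJ


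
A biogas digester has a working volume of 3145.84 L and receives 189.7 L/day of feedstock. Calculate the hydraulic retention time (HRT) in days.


HRT = V / Q
= 3145.84 / 189.7
= 16.5832 days

16.5832 days


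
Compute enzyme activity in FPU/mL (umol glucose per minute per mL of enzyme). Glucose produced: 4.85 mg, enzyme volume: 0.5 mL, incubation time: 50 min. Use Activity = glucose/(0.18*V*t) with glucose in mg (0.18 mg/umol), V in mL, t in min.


Activity = glucose_mg / (0.18 mg/umol * V_mL * t_min)
= 4.85 / (0.18 * 0.5 * 50)
= 1.0778 FPU/mL

1.0778 FPU/mL


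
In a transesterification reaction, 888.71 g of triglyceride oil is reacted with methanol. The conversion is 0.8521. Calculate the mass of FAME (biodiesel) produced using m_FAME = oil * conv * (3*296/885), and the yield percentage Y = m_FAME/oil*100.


m_FAME = oil * conv * (3 * 296 / 885) = oil * conv * (888/885)
= 888.71 * 0.8521 * 888 / 885
= 759.8368 g
Y = m_FAME / oil * 100 = conv * (888/885) * 100
= 0.8521 * 888 / 885 * 100
= 85.50%

759.8368 g FAME; Y = 85.50%


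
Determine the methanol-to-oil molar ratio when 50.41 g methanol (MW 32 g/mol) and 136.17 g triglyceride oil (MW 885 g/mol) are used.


Molar ratio = n_MeOH / n_oil = (MeOH/32) / (oil/885) = (MeOH * 885) / (32 * oil)
= (50.41 * 885) / (32 * 136.17)
= 10.2383

10.2383


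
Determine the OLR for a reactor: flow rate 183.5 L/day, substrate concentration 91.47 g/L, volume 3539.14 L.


OLR = Q * S / V
= 183.5 * 91.47 / 3539.14
= 4.7426 g/L/day

4.7426 g/L/day


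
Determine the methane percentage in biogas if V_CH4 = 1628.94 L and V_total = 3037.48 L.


CH4% = V_CH4 / V_total * 100
= 1628.94 / 3037.48 * 100
= 53.6280%

53.6280%


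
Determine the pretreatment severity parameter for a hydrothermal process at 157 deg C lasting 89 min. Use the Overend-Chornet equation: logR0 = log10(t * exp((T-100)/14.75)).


logR0 = log10(t * exp((T - 100) / 14.75))
= log10(89 * exp((157 - 100) / 14.75))
= 3.6277

3.6277


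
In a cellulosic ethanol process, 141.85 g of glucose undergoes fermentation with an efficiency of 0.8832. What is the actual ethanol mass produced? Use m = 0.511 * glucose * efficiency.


Actual ethanol: m = 0.511 * 141.85 * 0.8832
m = 64.0191 g

64.0191 g


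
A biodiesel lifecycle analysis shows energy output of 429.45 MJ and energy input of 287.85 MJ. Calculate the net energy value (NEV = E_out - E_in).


NEV = E_out - E_in
= 429.45 - 287.85
= 141.6000 MJ

141.6000 MJ


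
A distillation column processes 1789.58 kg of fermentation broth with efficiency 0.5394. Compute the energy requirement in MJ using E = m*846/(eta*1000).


E = m * 846 / (eta * 1000)
= 1789.58 * 846 / (0.5394 * 1000)
= 2806.7940 MJ

2806.7940 MJ


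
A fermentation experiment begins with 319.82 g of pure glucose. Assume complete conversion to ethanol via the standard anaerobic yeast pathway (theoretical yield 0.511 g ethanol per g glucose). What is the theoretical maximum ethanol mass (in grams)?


Theoretical ethanol yield: m_EtOH = 0.511 * m_glucose
m_EtOH = 0.511 * 319.82 = 163.4280 g

163.4280 g


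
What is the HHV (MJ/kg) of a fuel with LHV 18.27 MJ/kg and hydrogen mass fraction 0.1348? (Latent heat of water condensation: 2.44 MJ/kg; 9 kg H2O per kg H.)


HHV = LHV + H_frac * 9 * 2.44
= 18.27 + 0.1348 * 9 * 2.44
= 21.2302 MJ/kg

21.2302 MJ/kg


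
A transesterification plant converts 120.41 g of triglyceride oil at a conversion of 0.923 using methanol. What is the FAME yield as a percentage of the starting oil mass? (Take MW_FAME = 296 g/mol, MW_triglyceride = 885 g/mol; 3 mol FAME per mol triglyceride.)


m_FAME = oil * conv * (3 * 296 / 885) = oil * conv * (888/885)
= 120.41 * 0.923 * 888 / 885
= 111.5152 g
Y = m_FAME / oil * 100 = conv * (888/885) * 100
= 0.923 * 888 / 885 * 100
= 92.61%

92.61%


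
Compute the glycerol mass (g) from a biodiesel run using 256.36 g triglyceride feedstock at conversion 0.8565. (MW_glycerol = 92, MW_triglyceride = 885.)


glycerol = oil * conv * (92/885)
= 256.36 * 0.8565 * 92 / 885
= 22.8256 g

22.8256 g


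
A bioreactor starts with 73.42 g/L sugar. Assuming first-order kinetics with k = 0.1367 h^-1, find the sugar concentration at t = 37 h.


S = S0 * exp(-k * t)
S = 73.42 * exp(-0.1367 * 37)
S = 0.4669 g/L

0.4669 g/L


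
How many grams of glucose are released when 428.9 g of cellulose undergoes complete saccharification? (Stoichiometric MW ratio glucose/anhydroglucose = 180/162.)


glucose = cellulose * 180/162
= 428.9 * 180/162
= 476.5556 g

476.5556 g


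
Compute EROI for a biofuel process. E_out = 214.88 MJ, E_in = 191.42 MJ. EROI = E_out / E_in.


EROI = E_out / E_in
= 214.88 / 191.42
= 1.1226

1.1226


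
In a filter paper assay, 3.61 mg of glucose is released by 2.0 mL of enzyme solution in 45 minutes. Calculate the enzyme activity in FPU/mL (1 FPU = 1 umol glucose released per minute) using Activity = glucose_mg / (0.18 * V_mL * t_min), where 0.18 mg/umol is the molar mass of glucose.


Activity = glucose_mg / (0.18 mg/umol * V_mL * t_min)
= 3.61 / (0.18 * 2.0 * 45)
= 0.2228 FPU/mL

0.2228 FPU/mL


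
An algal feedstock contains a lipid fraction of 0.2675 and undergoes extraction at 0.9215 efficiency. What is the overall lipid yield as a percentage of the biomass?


Y = lipid_content * extraction_eff * 100
= 0.2675 * 0.9215 * 100
= 24.6501%

24.6501%


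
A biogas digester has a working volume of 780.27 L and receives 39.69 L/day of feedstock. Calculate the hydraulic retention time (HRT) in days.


HRT = V / Q
= 780.27 / 39.69
= 19.6591 days

19.6591 days


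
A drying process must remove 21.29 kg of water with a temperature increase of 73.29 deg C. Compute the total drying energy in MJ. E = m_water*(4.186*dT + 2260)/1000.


E = m_water * (4.186 * dT + 2260) / 1000
= 21.29 * (4.186 * 73.29 + 2260) / 1000
= 54.6470 MJ

54.6470 MJ


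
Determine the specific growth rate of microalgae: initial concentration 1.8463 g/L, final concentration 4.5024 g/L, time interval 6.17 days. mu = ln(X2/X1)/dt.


mu = ln(X2/X1) / dt
= ln(4.5024/1.8463) / 6.17
= 0.1445 per day

0.1445 per day


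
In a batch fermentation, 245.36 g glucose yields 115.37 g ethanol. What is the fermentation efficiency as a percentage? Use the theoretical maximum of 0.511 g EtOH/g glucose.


Fermentation efficiency = (actual / (0.511 * glucose)) * 100
= (115.37 / (0.511 * 245.36)) * 100
= 92.0170%

92.0170%


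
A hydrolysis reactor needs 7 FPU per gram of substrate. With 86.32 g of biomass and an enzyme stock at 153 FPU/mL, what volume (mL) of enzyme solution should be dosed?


V = dosage * m_sub / activity
V = 7 * 86.32 / 153
V = 3.9493 mL

3.9493 mL


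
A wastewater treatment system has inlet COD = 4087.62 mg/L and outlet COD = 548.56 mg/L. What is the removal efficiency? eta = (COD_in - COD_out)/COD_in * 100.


eta = (COD_in - COD_out) / COD_in * 100
= (4087.62 - 548.56) / 4087.62 * 100
= 86.5800%

86.5800%


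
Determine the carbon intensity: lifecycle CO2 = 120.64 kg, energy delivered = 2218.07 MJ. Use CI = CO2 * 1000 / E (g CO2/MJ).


CI = CO2 * 1000 / E
= 120.64 * 1000 / 2218.07
= 54.3896 g CO2/MJ

54.3896 g CO2/MJ


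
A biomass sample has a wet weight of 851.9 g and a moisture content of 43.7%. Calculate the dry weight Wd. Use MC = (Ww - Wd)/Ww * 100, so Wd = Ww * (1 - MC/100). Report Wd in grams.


Wd = Ww * (1 - MC/100)
= 851.9 * (1 - 43.7/100)
= 479.6197 g

479.6197 g


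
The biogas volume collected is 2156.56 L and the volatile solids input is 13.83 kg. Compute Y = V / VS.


Y = V / VS
= 2156.56 / 13.83
= 155.9335 L/kg VS

155.9335 L/kg VS


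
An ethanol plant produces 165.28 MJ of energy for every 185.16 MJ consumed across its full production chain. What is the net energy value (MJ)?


NEV = E_out - E_in
= 165.28 - 185.16
= -19.8800 MJ

-19.8800 MJ


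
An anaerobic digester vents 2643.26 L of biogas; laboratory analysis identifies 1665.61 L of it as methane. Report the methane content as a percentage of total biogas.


CH4% = V_CH4 / V_total * 100
= 1665.61 / 2643.26 * 100
= 63.0135%

63.0135%


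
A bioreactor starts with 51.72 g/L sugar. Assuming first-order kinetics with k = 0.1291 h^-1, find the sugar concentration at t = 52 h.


S = S0 * exp(-k * t)
S = 51.72 * exp(-0.1291 * 52)
S = 0.0628 g/L

0.0628 g/L


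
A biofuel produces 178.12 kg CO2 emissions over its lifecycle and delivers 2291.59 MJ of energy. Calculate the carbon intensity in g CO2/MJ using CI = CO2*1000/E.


CI = CO2 * 1000 / E
= 178.12 * 1000 / 2291.59
= 77.7277 g CO2/MJ

77.7277 g CO2/MJ


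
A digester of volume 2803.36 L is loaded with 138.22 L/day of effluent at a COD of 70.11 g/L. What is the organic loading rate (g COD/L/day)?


OLR = Q * S / V
= 138.22 * 70.11 / 2803.36
= 3.4568 g/L/day

3.4568 g/L/day


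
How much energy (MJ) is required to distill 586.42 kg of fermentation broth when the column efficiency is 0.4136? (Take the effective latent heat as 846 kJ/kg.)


E = m * 846 / (eta * 1000)
= 586.42 * 846 / (0.4136 * 1000)
= 1199.4955 MJ

1199.4955 MJ


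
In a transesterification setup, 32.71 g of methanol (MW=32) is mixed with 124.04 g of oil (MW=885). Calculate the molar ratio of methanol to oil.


Molar ratio = n_MeOH / n_oil = (MeOH/32) / (oil/885) = (MeOH * 885) / (32 * oil)
= (32.71 * 885) / (32 * 124.04)
= 7.2931

7.2931


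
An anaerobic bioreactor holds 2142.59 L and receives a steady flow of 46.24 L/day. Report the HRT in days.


HRT = V / Q
= 2142.59 / 46.24
= 46.3363 days

46.3363 days


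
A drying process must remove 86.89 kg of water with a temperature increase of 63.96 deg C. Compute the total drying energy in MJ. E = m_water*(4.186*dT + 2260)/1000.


E = m_water * (4.186 * dT + 2260) / 1000
= 86.89 * (4.186 * 63.96 + 2260) / 1000
= 219.6350 MJ

219.6350 MJ


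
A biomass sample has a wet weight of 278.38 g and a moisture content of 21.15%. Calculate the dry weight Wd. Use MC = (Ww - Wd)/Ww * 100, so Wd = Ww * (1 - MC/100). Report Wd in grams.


Wd = Ww * (1 - MC/100)
= 278.38 * (1 - 21.15/100)
= 219.5026 g

219.5026 g


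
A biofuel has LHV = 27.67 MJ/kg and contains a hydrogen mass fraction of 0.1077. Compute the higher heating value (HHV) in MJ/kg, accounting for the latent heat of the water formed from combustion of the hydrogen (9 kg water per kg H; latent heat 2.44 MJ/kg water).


HHV = LHV + H_frac * 9 * 2.44
= 27.67 + 0.1077 * 9 * 2.44
= 30.0351 MJ/kg

30.0351 MJ/kg


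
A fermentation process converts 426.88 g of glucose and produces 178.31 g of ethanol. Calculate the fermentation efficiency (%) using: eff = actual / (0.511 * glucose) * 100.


Fermentation efficiency = (actual / (0.511 * glucose)) * 100
= (178.31 / (0.511 * 426.88)) * 100
= 81.7427%

81.7427%


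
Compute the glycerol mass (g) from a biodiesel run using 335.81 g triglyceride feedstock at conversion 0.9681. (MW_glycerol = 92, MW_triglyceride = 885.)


glycerol = oil * conv * (92/885)
= 335.81 * 0.9681 * 92 / 885
= 33.7955 g

33.7955 g


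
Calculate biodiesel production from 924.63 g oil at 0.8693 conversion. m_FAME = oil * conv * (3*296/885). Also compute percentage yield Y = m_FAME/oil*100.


m_FAME = oil * conv * (3 * 296 / 885) = oil * conv * (888/885)
= 924.63 * 0.8693 * 888 / 885
= 806.5055 g
Y = m_FAME / oil * 100 = conv * (888/885) * 100
= 0.8693 * 888 / 885 * 100
= 87.22%

806.5055 g FAME; Y = 87.22%


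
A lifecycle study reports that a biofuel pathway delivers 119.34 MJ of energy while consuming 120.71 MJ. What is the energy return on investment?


EROI = E_out / E_in
= 119.34 / 120.71
= 0.9887

0.9887


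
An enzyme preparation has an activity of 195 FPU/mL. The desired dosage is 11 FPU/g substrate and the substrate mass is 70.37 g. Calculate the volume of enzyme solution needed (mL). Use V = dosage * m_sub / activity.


V = dosage * m_sub / activity
V = 11 * 70.37 / 195
V = 3.9696 mL

3.9696 mL


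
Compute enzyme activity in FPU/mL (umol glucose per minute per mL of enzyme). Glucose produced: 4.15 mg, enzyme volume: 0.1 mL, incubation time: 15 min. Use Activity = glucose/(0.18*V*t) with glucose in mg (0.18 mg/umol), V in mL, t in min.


Activity = glucose_mg / (0.18 mg/umol * V_mL * t_min)
= 4.15 / (0.18 * 0.1 * 15)
= 15.3704 FPU/mL

15.3704 FPU/mL


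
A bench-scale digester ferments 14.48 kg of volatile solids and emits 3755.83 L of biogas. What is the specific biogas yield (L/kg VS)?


Y = V / VS
= 3755.83 / 14.48
= 259.3805 L/kg VS

259.3805 L/kg VS


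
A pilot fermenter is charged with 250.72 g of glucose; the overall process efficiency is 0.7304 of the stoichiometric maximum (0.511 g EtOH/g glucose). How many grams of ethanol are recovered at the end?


Actual ethanol: m = 0.511 * 250.72 * 0.7304
m = 93.5773 g

93.5773 g


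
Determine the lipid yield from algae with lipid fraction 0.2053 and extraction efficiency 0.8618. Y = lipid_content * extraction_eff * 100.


Y = lipid_content * extraction_eff * 100
= 0.2053 * 0.8618 * 100
= 17.6928%

17.6928%


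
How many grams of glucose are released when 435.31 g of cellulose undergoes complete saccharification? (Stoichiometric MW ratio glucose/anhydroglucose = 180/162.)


glucose = cellulose * 180/162
= 435.31 * 180/162
= 483.6778 g

483.6778 g


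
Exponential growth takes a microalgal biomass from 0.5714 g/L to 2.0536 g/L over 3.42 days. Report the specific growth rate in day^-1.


mu = ln(X2/X1) / dt
= ln(2.0536/0.5714) / 3.42
= 0.3741 per day

0.3741 per day


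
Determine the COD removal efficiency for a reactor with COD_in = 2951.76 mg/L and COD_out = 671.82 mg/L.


eta = (COD_in - COD_out) / COD_in * 100
= (2951.76 - 671.82) / 2951.76 * 100
= 77.2400%

77.2400%


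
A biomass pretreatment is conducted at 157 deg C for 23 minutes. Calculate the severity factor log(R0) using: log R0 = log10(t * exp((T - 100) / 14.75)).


logR0 = log10(t * exp((T - 100) / 14.75))
= log10(23 * exp((157 - 100) / 14.75))
= 3.0400

3.0400


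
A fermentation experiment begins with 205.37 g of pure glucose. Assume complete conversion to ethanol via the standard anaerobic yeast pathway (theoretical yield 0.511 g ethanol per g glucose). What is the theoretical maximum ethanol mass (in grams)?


Theoretical ethanol yield: m_EtOH = 0.511 * m_glucose
m_EtOH = 0.511 * 205.37 = 104.9441 g

104.9441 g


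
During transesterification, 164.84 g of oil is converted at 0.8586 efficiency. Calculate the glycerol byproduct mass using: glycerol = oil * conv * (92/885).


glycerol = oil * conv * (92/885)
= 164.84 * 0.8586 * 92 / 885
= 14.7129 g

14.7129 g


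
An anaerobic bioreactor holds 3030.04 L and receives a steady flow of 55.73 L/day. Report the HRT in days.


HRT = V / Q
= 3030.04 / 55.73
= 54.3700 days

54.3700 days


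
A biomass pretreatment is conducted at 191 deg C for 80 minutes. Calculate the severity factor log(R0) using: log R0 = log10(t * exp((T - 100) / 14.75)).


logR0 = log10(t * exp((T - 100) / 14.75))
= log10(80 * exp((191 - 100) / 14.75))
= 4.5825

4.5825


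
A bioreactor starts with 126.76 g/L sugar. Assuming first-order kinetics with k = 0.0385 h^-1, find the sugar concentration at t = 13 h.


S = S0 * exp(-k * t)
S = 126.76 * exp(-0.0385 * 13)
S = 76.8454 g/L

76.8454 g/L


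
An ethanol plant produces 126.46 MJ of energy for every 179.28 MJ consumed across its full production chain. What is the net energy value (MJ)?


NEV = E_out - E_in
= 126.46 - 179.28
= -52.8200 MJ

-52.8200 MJ


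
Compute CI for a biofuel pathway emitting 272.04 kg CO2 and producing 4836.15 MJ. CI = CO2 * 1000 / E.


CI = CO2 * 1000 / E
= 272.04 * 1000 / 4836.15
= 56.2514 g CO2/MJ

56.2514 g CO2/MJ


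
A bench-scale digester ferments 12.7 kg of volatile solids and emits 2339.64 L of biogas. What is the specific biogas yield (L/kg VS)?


Y = V / VS
= 2339.64 / 12.7
= 184.2236 L/kg VS

184.2236 L/kg VS


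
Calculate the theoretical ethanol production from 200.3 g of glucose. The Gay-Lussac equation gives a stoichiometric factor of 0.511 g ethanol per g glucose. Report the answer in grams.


Theoretical ethanol yield: m_EtOH = 0.511 * m_glucose
m_EtOH = 0.511 * 200.3 = 102.3533 g

102.3533 g


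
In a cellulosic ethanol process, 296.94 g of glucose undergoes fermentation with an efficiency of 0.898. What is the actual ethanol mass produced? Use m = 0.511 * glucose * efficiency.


Actual ethanol: m = 0.511 * 296.94 * 0.898
m = 136.2592 g

136.2592 g


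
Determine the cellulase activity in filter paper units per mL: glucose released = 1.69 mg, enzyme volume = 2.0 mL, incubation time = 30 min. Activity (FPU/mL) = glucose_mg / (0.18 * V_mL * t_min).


Activity = glucose_mg / (0.18 mg/umol * V_mL * t_min)
= 1.69 / (0.18 * 2.0 * 30)
= 0.1565 FPU/mL

0.1565 FPU/mL


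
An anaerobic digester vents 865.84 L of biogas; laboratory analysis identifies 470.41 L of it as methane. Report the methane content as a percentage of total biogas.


CH4% = V_CH4 / V_total * 100
= 470.41 / 865.84 * 100
= 54.3299%

54.3299%


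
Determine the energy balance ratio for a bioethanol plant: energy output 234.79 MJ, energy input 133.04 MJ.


EROI = E_out / E_in
= 234.79 / 133.04
= 1.7648

1.7648


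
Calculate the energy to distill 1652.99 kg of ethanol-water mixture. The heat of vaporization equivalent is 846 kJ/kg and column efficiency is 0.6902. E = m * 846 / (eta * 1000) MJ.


E = m * 846 / (eta * 1000)
= 1652.99 * 846 / (0.6902 * 1000)
= 2026.1222 MJ

2026.1222 MJ


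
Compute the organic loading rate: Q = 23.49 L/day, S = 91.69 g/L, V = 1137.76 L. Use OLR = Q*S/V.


OLR = Q * S / V
= 23.49 * 91.69 / 1137.76
= 1.8930 g/L/day

1.8930 g/L/day


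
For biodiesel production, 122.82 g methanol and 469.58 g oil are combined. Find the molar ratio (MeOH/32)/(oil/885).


Molar ratio = n_MeOH / n_oil = (MeOH/32) / (oil/885) = (MeOH * 885) / (32 * oil)
= (122.82 * 885) / (32 * 469.58)
= 7.2336

7.2336


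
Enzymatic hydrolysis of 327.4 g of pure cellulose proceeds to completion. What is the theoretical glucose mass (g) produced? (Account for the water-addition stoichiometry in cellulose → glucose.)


glucose = cellulose * 180/162
= 327.4 * 180/162
= 363.7778 g

363.7778 g


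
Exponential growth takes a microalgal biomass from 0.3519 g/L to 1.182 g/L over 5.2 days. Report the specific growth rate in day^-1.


mu = ln(X2/X1) / dt
= ln(1.182/0.3519) / 5.2
= 0.2330 per day

0.2330 per day


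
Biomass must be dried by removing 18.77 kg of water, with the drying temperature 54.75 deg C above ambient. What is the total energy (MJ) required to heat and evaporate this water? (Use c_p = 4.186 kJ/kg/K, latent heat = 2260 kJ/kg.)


E = m_water * (4.186 * dT + 2260) / 1000
= 18.77 * (4.186 * 54.75 + 2260) / 1000
= 46.7220 MJ

46.7220 MJ


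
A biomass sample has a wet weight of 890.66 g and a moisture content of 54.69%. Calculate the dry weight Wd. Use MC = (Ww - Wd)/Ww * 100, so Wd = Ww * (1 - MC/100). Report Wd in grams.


Wd = Ww * (1 - MC/100)
= 890.66 * (1 - 54.69/100)
= 403.5580 g

403.5580 g


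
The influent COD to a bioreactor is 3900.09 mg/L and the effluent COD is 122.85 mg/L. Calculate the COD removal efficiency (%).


eta = (COD_in - COD_out) / COD_in * 100
= (3900.09 - 122.85) / 3900.09 * 100
= 96.8501%

96.8501%


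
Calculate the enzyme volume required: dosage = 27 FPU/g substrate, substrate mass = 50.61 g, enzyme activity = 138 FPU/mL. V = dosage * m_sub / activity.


V = dosage * m_sub / activity
V = 27 * 50.61 / 138
V = 9.9020 mL

9.9020 mL


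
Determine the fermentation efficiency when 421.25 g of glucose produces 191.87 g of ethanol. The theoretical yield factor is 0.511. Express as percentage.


Fermentation efficiency = (actual / (0.511 * glucose)) * 100
= (191.87 / (0.511 * 421.25)) * 100
= 89.1346%

89.1346%


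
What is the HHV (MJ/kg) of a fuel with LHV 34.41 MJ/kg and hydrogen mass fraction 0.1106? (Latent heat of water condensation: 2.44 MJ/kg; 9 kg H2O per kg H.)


HHV = LHV + H_frac * 9 * 2.44
= 34.41 + 0.1106 * 9 * 2.44
= 36.8388 MJ/kg

36.8388 MJ/kg


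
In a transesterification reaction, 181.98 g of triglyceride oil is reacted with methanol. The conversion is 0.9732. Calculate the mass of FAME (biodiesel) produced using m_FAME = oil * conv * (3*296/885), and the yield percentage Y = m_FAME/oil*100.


m_FAME = oil * conv * (3 * 296 / 885) = oil * conv * (888/885)
= 181.98 * 0.9732 * 888 / 885
= 177.7033 g
Y = m_FAME / oil * 100 = conv * (888/885) * 100
= 0.9732 * 888 / 885 * 100
= 97.65%

177.7033 g FAME; Y = 97.65%


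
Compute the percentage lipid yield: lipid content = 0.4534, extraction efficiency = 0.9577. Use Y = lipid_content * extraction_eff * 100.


Y = lipid_content * extraction_eff * 100
= 0.4534 * 0.9577 * 100
= 43.4221%

43.4221%


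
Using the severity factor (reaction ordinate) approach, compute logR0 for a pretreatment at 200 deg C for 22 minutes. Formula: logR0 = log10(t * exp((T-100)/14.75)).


logR0 = log10(t * exp((T - 100) / 14.75))
= log10(22 * exp((200 - 100) / 14.75))
= 4.2868

4.2868


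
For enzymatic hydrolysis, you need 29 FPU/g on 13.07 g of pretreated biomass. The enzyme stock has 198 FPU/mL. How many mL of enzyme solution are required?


V = dosage * m_sub / activity
V = 29 * 13.07 / 198
V = 1.9143 mL

1.9143 mL


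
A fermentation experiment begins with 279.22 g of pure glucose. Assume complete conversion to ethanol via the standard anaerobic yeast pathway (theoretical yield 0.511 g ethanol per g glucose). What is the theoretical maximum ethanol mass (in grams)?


Theoretical ethanol yield: m_EtOH = 0.511 * m_glucose
m_EtOH = 0.511 * 279.22 = 142.6814 g

142.6814 g


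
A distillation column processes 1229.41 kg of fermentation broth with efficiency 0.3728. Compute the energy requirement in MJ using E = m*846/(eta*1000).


E = m * 846 / (eta * 1000)
= 1229.41 * 846 / (0.3728 * 1000)
= 2789.9165 MJ

2789.9165 MJ


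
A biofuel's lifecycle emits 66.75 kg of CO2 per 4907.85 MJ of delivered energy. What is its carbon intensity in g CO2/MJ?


CI = CO2 * 1000 / E
= 66.75 * 1000 / 4907.85
= 13.6007 g CO2/MJ

13.6007 g CO2/MJ


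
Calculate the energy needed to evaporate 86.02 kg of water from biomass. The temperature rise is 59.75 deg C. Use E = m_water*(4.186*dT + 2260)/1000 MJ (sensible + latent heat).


E = m_water * (4.186 * dT + 2260) / 1000
= 86.02 * (4.186 * 59.75 + 2260) / 1000
= 215.9200 MJ

215.9200 MJ


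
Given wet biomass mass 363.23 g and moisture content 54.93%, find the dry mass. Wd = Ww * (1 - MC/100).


Wd = Ww * (1 - MC/100)
= 363.23 * (1 - 54.93/100)
= 163.7078 g

163.7078 g


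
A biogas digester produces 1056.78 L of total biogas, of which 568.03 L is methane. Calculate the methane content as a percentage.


CH4% = V_CH4 / V_total * 100
= 568.03 / 1056.78 * 100
= 53.7510%

53.7510%


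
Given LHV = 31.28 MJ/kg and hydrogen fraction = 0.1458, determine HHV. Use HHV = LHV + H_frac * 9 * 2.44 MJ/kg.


HHV = LHV + H_frac * 9 * 2.44
= 31.28 + 0.1458 * 9 * 2.44
= 34.4818 MJ/kg

34.4818 MJ/kg


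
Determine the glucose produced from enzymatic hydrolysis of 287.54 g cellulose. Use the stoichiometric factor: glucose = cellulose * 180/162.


glucose = cellulose * 180/162
= 287.54 * 180/162
= 319.4889 g

319.4889 g


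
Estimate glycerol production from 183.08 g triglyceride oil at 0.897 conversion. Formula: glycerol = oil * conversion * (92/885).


glycerol = oil * conv * (92/885)
= 183.08 * 0.897 * 92 / 885
= 17.0717 g

17.0717 g


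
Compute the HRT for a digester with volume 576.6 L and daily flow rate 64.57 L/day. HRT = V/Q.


HRT = V / Q
= 576.6 / 64.57
= 8.9298 days

8.9298 days


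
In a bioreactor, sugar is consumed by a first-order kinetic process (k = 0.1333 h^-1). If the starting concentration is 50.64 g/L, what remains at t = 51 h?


S = S0 * exp(-k * t)
S = 50.64 * exp(-0.1333 * 51)
S = 0.0565 g/L

0.0565 g/L


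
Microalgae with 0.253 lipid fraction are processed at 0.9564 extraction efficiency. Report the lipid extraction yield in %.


Y = lipid_content * extraction_eff * 100
= 0.253 * 0.9564 * 100
= 24.1969%

24.1969%


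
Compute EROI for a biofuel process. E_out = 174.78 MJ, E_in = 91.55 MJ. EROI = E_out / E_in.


EROI = E_out / E_in
= 174.78 / 91.55
= 1.9091

1.9091
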